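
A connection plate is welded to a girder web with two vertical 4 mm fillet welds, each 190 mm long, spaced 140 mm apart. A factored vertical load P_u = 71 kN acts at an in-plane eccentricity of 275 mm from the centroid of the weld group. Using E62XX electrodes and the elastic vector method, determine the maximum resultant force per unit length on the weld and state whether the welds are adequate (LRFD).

f_max ≈ 890 N/mm; NOT adequate

E62XX → F_EXX = 620 MPa.
Total weld length L_w = 380 mm. Treat welds as unit-width lines.
Polar moment about centroid: J = 2[d³/12 + d(b/2)²] = 2[190³/12 + 190×70²] = 3005000 mm³.
Direct shear f_v = P/L_w = 71×10³ / 380 = 186.8 N/mm (vertical).
Torsion M = P·e = 71×10³ × 275 = 19525000 N·mm.
Critical point at (x, y) = (70, 95) from centroid. f_tx = M·y/J = 617.2 N/mm; f_ty = M·x/J = 454.8 N/mm.
Resultant f_max = √[f_tx² + (f_v + f_ty)²] = √[617.2² + (186.8 + 454.8)²] = 890.3 N/mm.
Capacity per unit length: φr_n = 0.75 × 0.6 × 620 × (0.707 × 4) = 789 N/mm.
890.3 > 789 → NOT adequate.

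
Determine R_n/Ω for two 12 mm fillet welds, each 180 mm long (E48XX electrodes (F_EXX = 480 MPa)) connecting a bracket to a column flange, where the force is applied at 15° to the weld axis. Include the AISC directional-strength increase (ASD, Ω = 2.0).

t_e = 0.707 × 12 = 8.484 mm; A_we = 8.484 × 360 = 3054 mm².
Directional factor: 1.0 + 0.5 sin^1.5(15°) = 1.066.
F_nw = 0.6 × 480 × 1.066 = 307 MPa.
R_n/Ω = (307 × 3054) / 2.0 × 10⁻³ = 468.8 kN.

R_n/Ω ≈ 469 kN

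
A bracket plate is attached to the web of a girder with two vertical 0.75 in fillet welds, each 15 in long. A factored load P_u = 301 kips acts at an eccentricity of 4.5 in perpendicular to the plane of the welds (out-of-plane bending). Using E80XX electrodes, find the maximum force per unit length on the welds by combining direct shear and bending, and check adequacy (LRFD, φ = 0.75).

f_max ≈ 20.7 kip/in; NOT adequate

E80XX → F_EXX = 80 ksi.
L_w = 2 × 15 = 30 in; section modulus (unit throat) S = 2 × L²/6 = 75 in².
Direct shear f_v = P/L_w = 301/30 = 10.03 kip/in.
Moment M = P × e = 301 × 4.5 = 1354.5 kip·in; bending f_b = M/S = 18.06 kip/in.
f_max = √(f_v² + f_b²) = √(10.03² + 18.06²) = 20.66 kip/in.
φr_n = 0.75 × 0.6 × 80 × (0.707 × 0.75) = 19.09 kip/in → NOT adequate.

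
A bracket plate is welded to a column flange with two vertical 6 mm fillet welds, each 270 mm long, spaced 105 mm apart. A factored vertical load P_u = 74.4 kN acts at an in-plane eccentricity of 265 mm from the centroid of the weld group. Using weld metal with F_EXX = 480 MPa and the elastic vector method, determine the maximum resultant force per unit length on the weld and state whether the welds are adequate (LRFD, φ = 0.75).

Total weld length L_w = 540 mm. Treat welds as unit-width lines.
Polar moment about centroid: J = 2[d³/12 + d(b/2)²] = 2[270³/12 + 270×52.5²] = 4769000 mm³.
Direct shear f_v = P/L_w = 74.4×10³ / 540 = 137.8 N/mm (vertical).
Torsion M = P·e = 74.4×10³ × 265 = 19716000 N·mm.
Critical point at (x, y) = (52.5, 135) from centroid. f_tx = M·y/J = 558.1 N/mm; f_ty = M·x/J = 217.1 N/mm.
Resultant f_max = √[f_tx² + (f_v + f_ty)²] = √[558.1² + (137.8 + 217.1)²] = 661.4 N/mm.
Capacity per unit length: φr_n = 0.75 × 0.6 × 480 × (0.707 × 6) = 916.3 N/mm.
661.4 ≤ 916.3 → adequate.

f_max ≈ 661 N/mm; adequate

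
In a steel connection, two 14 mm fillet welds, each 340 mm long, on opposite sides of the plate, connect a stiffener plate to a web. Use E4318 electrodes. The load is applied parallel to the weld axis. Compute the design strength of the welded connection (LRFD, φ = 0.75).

φR_n ≈ 1300 kN

E43XX → F_EXX = 430 MPa.
Effective throat t_e = 0.707 × 14 = 9.898 mm.
Total length L = 680 mm; A_we = 9.898 × 680 = 6731 mm².
F_nw = 0.6 F_EXX = 0.6 × 430 = 258 MPa.
φR_n = 0.75 × 258 × 6731 × 10⁻³ = 1302 kN.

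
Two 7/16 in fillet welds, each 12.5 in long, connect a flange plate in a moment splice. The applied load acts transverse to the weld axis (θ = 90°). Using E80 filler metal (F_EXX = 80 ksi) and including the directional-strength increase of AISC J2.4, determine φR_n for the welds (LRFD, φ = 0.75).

t_e = 0.707 × 0.4375 = 0.3093 in; A_we = 0.3093 × 25 = 7.733 in².
Directional factor: 1.0 + 0.5 sin^1.5(90°) = 1.5.
F_nw = 0.6 × 80 × 1.5 = 72 ksi.
φR_n = 0.75 × 72 × 7.733 = 417.6 kips.

φR_n ≈ 418 kips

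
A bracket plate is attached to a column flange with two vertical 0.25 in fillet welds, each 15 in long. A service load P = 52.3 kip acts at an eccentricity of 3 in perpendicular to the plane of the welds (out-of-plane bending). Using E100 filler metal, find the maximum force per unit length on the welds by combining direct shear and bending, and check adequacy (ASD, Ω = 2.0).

f_max ≈ 2.72 kip/in; adequate

E100XX → F_EXX = 100 ksi.
L_w = 2 × 15 = 30 in; section modulus (unit throat) S = 2 × L²/6 = 75 in².
Direct shear f_v = P/L_w = 52.3/30 = 1.743 kip/in.
Moment M = P × e = 52.3 × 3 = 156.9 kip·in; bending f_b = M/S = 2.092 kip/in.
f_max = √(f_v² + f_b²) = √(1.743² + 2.092²) = 2.723 kip/in.
r_n/Ω = (1/2.0) × 0.6 × 100 × (0.707 × 0.25) = 5.302 kip/in → adequate.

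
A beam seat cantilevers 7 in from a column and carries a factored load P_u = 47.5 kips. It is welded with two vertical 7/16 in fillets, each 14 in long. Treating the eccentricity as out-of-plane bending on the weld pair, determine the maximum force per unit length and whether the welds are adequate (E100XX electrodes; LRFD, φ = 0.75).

E100XX → F_EXX = 100 ksi.
L_w = 2 × 14 = 28 in; section modulus (unit throat) S = 2 × L²/6 = 65.33 in².
Direct shear f_v = P/L_w = 47.5/28 = 1.696 kip/in.
Moment M = P × e = 47.5 × 7 = 332.5 kip·in; bending f_b = M/S = 5.089 kip/in.
f_max = √(f_v² + f_b²) = √(1.696² + 5.089²) = 5.365 kip/in.
φr_n = 0.75 × 0.6 × 100 × (0.707 × 0.4375) = 13.92 kip/in → adequate.

f_max ≈ 5.36 kip/in; adequate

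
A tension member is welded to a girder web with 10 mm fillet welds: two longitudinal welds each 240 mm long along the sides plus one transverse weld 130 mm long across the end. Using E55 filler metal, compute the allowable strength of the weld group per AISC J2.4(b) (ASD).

E55XX → F_EXX = 550 MPa.
t_e = 0.707 × 10 = 7.07 mm.
R_nwl = 0.6 × 550 × 7.07 × 480 × 10⁻³ = 1120 kN (longitudinal, 2 welds).
R_nwt = 0.6 × 550 × 7.07 × 130 × 10⁻³ = 303.3 kN (transverse, base value).
(i) R_nwl + R_nwt = 1423 kN; (ii) 0.85 R_nwl + 1.5 R_nwt = 1407 kN.
R_n = max = 1423 kN [governs: (i)]; R_n/Ω = 711.6 kN.

R_n/Ω ≈ 712 kN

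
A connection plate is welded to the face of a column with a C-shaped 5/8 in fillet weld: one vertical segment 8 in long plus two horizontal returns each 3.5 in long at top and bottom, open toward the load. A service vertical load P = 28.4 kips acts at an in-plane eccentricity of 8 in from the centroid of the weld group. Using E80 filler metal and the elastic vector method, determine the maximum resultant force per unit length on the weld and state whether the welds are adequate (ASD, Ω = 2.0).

f_max ≈ 7.54 kip/in; adequate

E80XX → F_EXX = 80 ksi.
Total weld length L_w = 15 in. Treat welds as unit-width lines.
Centroid: x̄ = 2×3.5×1.75 / 15 = 0.8167 in from the vertical weld.
Polar moment about centroid: J = I_x + I_y = [8³/12 + 2×3.5×4²] + [8×0.8167² + 2(3.5³/12 + 3.5×0.9333²)] = 173.2 in³.
Direct shear f_v = P/L_w = 28.4 / 15 = 1.893 kip/in (vertical).
Torsion M = P·e = 28.4 × 8 = 227.2 kip·in.
Critical point at (x, y) = (2.683, 4) from centroid. f_tx = M·y/J = 5.246 kip/in; f_ty = M·x/J = 3.519 kip/in.
Resultant f_max = √[f_tx² + (f_v + f_ty)²] = √[5.246² + (1.893 + 3.519)²] = 7.537 kip/in.
Capacity per unit length: r_n/Ω = (1/2.0) × 0.6 × 80 × (0.707 × 0.625) = 10.6 kip/in.
7.537 ≤ 10.6 → adequate.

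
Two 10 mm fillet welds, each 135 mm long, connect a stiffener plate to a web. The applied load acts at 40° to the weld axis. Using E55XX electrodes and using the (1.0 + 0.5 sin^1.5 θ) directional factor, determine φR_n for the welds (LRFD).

E55XX → F_EXX = 550 MPa.
t_e = 0.707 × 10 = 7.07 mm; A_we = 7.07 × 270 = 1909 mm².
Directional factor: 1.0 + 0.5 sin^1.5(40°) = 1.258.
F_nw = 0.6 × 550 × 1.258 = 415 MPa.
φR_n = 0.75 × 415 × 1909 × 10⁻³ = 594.2 kN.

φR_n ≈ 594 kN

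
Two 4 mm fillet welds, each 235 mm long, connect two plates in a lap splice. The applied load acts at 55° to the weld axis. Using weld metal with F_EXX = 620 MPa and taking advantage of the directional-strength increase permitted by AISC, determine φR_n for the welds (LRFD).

φR_n ≈ 508 kN

t_e = 0.707 × 4 = 2.828 mm; A_we = 2.828 × 470 = 1329 mm².
Directional factor: 1.0 + 0.5 sin^1.5(55°) = 1.371.
F_nw = 0.6 × 620 × 1.371 = 509.9 MPa.
φR_n = 0.75 × 509.9 × 1329 × 10⁻³ = 508.3 kN.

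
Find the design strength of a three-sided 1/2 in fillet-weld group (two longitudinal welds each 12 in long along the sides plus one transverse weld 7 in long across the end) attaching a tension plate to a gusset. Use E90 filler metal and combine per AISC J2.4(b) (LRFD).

φR_n ≈ 444 kip

E90XX → F_EXX = 90 ksi.
t_e = 0.707 × 0.5 = 0.3535 in.
R_nwl = 0.6 × 90 × 0.3535 × 24 = 458.1 kip (longitudinal, 2 welds).
R_nwt = 0.6 × 90 × 0.3535 × 7 = 133.6 kip (transverse, base value).
(i) R_nwl + R_nwt = 591.8 kip; (ii) 0.85 R_nwl + 1.5 R_nwt = 589.9 kip.
R_n = max = 591.8 kip [governs: (i)]; φR_n = 443.8 kip.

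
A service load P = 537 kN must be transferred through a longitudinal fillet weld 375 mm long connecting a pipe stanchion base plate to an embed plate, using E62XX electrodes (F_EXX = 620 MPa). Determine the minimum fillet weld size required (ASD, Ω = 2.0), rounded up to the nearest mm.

Total weld length L = 375 mm.
Required throat t_e = P × Ω / (0.6 F_EXX × L) = 537 × 2.0 / (0.6 × 620 × 375 × 10⁻³) = 7.699 mm.
Required leg w = t_e / 0.707 = 10.89 mm → use 11 mm.

w = 11 mm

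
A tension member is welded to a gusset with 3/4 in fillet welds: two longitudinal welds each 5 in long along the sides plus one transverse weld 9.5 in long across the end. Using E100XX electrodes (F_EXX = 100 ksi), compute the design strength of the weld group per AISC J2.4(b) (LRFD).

φR_n ≈ 543 kip

t_e = 0.707 × 0.75 = 0.5302 in.
R_nwl = 0.6 × 100 × 0.5302 × 10 = 318.2 kip (longitudinal, 2 welds).
R_nwt = 0.6 × 100 × 0.5302 × 9.5 = 302.2 kip (transverse, base value).
(i) R_nwl + R_nwt = 620.4 kip; (ii) 0.85 R_nwl + 1.5 R_nwt = 723.8 kip.
R_n = max = 723.8 kip [governs: (ii)]; φR_n = 542.8 kip.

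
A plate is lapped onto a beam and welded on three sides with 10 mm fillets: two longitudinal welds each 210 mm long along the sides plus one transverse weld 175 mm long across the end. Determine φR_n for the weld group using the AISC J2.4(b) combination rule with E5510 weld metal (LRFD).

E55XX → F_EXX = 550 MPa.
t_e = 0.707 × 10 = 7.07 mm.
R_nwl = 0.6 × 550 × 7.07 × 420 × 10⁻³ = 979.9 kN (longitudinal, 2 welds).
R_nwt = 0.6 × 550 × 7.07 × 175 × 10⁻³ = 408.3 kN (transverse, base value).
(i) R_nwl + R_nwt = 1388 kN; (ii) 0.85 R_nwl + 1.5 R_nwt = 1445 kN.
R_n = max = 1445 kN [governs: (ii)]; φR_n = 1084 kN.

φR_n ≈ 1080 kN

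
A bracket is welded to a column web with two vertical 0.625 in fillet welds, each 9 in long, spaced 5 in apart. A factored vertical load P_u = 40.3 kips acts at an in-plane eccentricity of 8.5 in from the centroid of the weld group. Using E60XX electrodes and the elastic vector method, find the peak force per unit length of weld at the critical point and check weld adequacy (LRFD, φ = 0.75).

E60XX → F_EXX = 60 ksi.
Total weld length L_w = 18 in. Treat welds as unit-width lines.
Polar moment about centroid: J = 2[d³/12 + d(b/2)²] = 2[9³/12 + 9×2.5²] = 234 in³.
Direct shear f_v = P/L_w = 40.3 / 18 = 2.239 kip/in (vertical).
Torsion M = P·e = 40.3 × 8.5 = 342.55 kip·in.
Critical point at (x, y) = (2.5, 4.5) from centroid. f_tx = M·y/J = 6.587 kip/in; f_ty = M·x/J = 3.66 kip/in.
Resultant f_max = √[f_tx² + (f_v + f_ty)²] = √[6.587² + (2.239 + 3.66)²] = 8.842 kip/in.
Capacity per unit length: φr_n = 0.75 × 0.6 × 60 × (0.707 × 0.625) = 11.93 kip/in.
8.842 ≤ 11.93 → adequate.

f_max ≈ 8.84 kip/in; adequate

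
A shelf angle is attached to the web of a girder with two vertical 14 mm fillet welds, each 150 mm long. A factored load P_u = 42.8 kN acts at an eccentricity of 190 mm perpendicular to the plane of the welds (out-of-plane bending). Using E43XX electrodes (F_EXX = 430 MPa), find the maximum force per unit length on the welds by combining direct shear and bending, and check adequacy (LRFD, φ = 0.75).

f_max ≈ 1090 N/mm; adequate

L_w = 2 × 150 = 300 mm; section modulus (unit throat) S = 2 × L²/6 = 7500 mm².
Direct shear f_v = P/L_w = 42.8×10³/300 = 142.7 N/mm.
Moment M = P × e = 42.8×10³ × 190 = 8132000 N·mm; bending f_b = M/S = 1084 N/mm.
f_max = √(f_v² + f_b²) = √(142.7² + 1084²) = 1094 N/mm.
φr_n = 0.75 × 0.6 × 430 × (0.707 × 14) = 1915 N/mm → adequate.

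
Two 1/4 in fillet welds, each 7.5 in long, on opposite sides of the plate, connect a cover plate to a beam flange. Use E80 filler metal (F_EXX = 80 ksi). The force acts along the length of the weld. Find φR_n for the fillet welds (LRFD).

φR_n ≈ 95.4 kip

Effective throat t_e = 0.707 × 0.25 = 0.1767 in.
Total length L = 15 in; A_we = 0.1767 × 15 = 2.651 in².
F_nw = 0.6 F_EXX = 0.6 × 80 = 48 ksi.
φR_n = 0.75 × 48 × 2.651 = 95.44 kip.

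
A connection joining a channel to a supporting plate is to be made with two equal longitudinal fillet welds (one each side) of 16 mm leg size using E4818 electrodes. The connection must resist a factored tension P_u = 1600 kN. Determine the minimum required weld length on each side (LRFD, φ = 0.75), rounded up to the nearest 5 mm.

L = 330 mm on each side

E48XX → F_EXX = 480 MPa.
Throat t_e = 0.707 × 16 = 11.31 mm.
φr_n = 0.75 × 0.6 × 480 × 11.31 × 10⁻³ = 2.443 kN/mm.
L_req = P_u / φr_n = 1600 / 2.443 = 654.8 mm total.
Per side: 654.8 / 2 = 327.4 mm.
Round up → use L = 330 mm on each side.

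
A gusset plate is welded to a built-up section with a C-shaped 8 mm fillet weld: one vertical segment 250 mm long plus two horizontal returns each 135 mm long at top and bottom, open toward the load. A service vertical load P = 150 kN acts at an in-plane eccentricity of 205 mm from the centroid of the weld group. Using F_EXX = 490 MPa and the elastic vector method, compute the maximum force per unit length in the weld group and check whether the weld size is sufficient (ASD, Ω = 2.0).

Total weld length L_w = 520 mm. Treat welds as unit-width lines.
Centroid: x̄ = 2×135×67.5 / 520 = 35.05 mm from the vertical weld.
Polar moment about centroid: J = I_x + I_y = [250³/12 + 2×135×125²] + [250×35.05² + 2(135³/12 + 135×32.45²)] = 6522000 mm³.
Direct shear f_v = P/L_w = 150×10³ / 520 = 288.5 N/mm (vertical).
Torsion M = P·e = 150×10³ × 205 = 30750000 N·mm.
Critical point at (x, y) = (99.95, 125) from centroid. f_tx = M·y/J = 589.3 N/mm; f_ty = M·x/J = 471.2 N/mm.
Resultant f_max = √[f_tx² + (f_v + f_ty)²] = √[589.3² + (288.5 + 471.2)²] = 961.5 N/mm.
Capacity per unit length: r_n/Ω = (1/2.0) × 0.6 × 490 × (0.707 × 8) = 831.4 N/mm.
961.5 > 831.4 → NOT adequate.

f_max ≈ 961 N/mm; NOT adequate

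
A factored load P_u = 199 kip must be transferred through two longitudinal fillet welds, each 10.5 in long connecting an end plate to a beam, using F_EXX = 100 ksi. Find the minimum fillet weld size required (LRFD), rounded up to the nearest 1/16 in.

w = 5/16 in

Total weld length L = 21 in.
Required throat t_e = P_u / (φ × 0.6 F_EXX × L) = 199 / (0.75 × 0.6 × 100 × 21) = 0.2106 in.
Required leg w = t_e / 0.707 = 0.2979 in → use 5/16 in.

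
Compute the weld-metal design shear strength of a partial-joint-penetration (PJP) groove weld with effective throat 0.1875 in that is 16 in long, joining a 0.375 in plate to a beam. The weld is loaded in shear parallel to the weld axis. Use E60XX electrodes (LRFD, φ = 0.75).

φR_n ≈ 81 kips

E60XX → F_EXX = 60 ksi.
Effective throat (given) t_e = 0.1875 in.
A_we = 0.1875 × 16 = 3 in².
F_nw = 0.6 F_EXX = 36 ksi.
φR_n = 0.75 × 36 × 3 = 81 kips.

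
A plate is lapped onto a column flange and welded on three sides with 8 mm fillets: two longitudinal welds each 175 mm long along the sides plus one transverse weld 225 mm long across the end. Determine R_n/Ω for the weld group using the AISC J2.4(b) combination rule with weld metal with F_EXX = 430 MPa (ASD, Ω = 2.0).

t_e = 0.707 × 8 = 5.656 mm.
R_nwl = 0.6 × 430 × 5.656 × 350 × 10⁻³ = 510.7 kN (longitudinal, 2 welds).
R_nwt = 0.6 × 430 × 5.656 × 225 × 10⁻³ = 328.3 kN (transverse, base value).
(i) R_nwl + R_nwt = 839.1 kN; (ii) 0.85 R_nwl + 1.5 R_nwt = 926.6 kN.
R_n = max = 926.6 kN [governs: (ii)]; R_n/Ω = 463.3 kN.

R_n/Ω ≈ 463 kN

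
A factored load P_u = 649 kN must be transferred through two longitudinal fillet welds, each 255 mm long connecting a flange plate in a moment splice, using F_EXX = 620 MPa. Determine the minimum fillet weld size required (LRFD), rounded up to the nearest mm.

Total weld length L = 510 mm.
Required throat t_e = P_u / (φ × 0.6 F_EXX × L) = 649 / (0.75 × 0.6 × 620 × 510 × 10⁻³) = 4.561 mm.
Required leg w = t_e / 0.707 = 6.451 mm → use 7 mm.

w = 7 mm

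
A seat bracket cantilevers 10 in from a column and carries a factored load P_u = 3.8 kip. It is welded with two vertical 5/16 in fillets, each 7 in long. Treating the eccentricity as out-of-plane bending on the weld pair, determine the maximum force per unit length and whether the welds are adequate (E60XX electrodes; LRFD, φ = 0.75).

E60XX → F_EXX = 60 ksi.
L_w = 2 × 7 = 14 in; section modulus (unit throat) S = 2 × L²/6 = 16.33 in².
Direct shear f_v = P/L_w = 3.8/14 = 0.2714 kip/in.
Moment M = P × e = 3.8 × 10 = 38 kip·in; bending f_b = M/S = 2.327 kip/in.
f_max = √(f_v² + f_b²) = √(0.2714² + 2.327²) = 2.342 kip/in.
φr_n = 0.75 × 0.6 × 60 × (0.707 × 0.3125) = 5.965 kip/in → adequate.

f_max ≈ 2.34 kip/in; adequate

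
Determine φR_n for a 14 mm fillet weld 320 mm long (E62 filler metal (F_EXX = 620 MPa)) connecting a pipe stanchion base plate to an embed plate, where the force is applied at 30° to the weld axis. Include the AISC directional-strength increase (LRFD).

φR_n ≈ 1040 kN

t_e = 0.707 × 14 = 9.898 mm; A_we = 9.898 × 320 = 3167 mm².
Directional factor: 1.0 + 0.5 sin^1.5(30°) = 1.177.
F_nw = 0.6 × 620 × 1.177 = 437.8 MPa.
φR_n = 0.75 × 437.8 × 3167 × 10⁻³ = 1040 kN.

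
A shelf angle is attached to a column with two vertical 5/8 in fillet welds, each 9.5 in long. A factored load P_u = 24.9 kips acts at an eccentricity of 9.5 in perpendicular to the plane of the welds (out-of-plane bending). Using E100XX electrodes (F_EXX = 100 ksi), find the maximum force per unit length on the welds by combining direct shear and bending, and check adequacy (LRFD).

f_max ≈ 7.97 kip/in; adequate

L_w = 2 × 9.5 = 19 in; section modulus (unit throat) S = 2 × L²/6 = 30.08 in².
Direct shear f_v = P/L_w = 24.9/19 = 1.311 kip/in.
Moment M = P × e = 24.9 × 9.5 = 236.55 kip·in; bending f_b = M/S = 7.863 kip/in.
f_max = √(f_v² + f_b²) = √(1.311² + 7.863²) = 7.972 kip/in.
φr_n = 0.75 × 0.6 × 100 × (0.707 × 0.625) = 19.88 kip/in → adequate.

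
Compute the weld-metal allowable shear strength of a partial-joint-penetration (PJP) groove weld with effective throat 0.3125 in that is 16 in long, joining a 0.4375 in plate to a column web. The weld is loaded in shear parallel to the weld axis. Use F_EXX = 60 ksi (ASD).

R_n/Ω ≈ 90 kip

Effective throat (given) t_e = 0.3125 in.
A_we = 0.3125 × 16 = 5 in².
F_nw = 0.6 F_EXX = 36 ksi.
R_n/Ω = (36 × 5) / 2.0 = 90 kip.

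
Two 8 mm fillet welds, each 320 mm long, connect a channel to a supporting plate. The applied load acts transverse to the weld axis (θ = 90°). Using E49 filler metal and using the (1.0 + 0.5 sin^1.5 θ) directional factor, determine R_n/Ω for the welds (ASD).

E49XX → F_EXX = 490 MPa.
t_e = 0.707 × 8 = 5.656 mm; A_we = 5.656 × 640 = 3620 mm².
Directional factor: 1.0 + 0.5 sin^1.5(90°) = 1.5.
F_nw = 0.6 × 490 × 1.5 = 441 MPa.
R_n/Ω = (441 × 3620) / 2.0 × 10⁻³ = 798.2 kN.

R_n/Ω ≈ 798 kN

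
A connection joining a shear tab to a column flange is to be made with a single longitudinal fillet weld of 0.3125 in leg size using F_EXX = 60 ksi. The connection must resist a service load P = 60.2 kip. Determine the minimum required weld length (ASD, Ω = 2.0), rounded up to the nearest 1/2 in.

L = 15.5 in

Throat t_e = 0.707 × 0.3125 = 0.2209 in.
r_n/Ω = (0.6 × 60 × 0.2209) / 2.0 = 3.977 kip/in.
L_req = P / (r_n/Ω) = 60.2 / 3.977 = 15.14 in total.
Round up → use L = 15.5 in.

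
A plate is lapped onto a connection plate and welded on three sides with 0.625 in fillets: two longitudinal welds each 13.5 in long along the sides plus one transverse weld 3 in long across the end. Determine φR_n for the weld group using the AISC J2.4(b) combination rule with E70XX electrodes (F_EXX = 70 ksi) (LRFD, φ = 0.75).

φR_n ≈ 418 kips

t_e = 0.707 × 0.625 = 0.4419 in.
R_nwl = 0.6 × 70 × 0.4419 × 27 = 501.1 kips (longitudinal, 2 welds).
R_nwt = 0.6 × 70 × 0.4419 × 3 = 55.68 kips (transverse, base value).
(i) R_nwl + R_nwt = 556.8 kips; (ii) 0.85 R_nwl + 1.5 R_nwt = 509.4 kips.
R_n = max = 556.8 kips [governs: (i)]; φR_n = 417.6 kips.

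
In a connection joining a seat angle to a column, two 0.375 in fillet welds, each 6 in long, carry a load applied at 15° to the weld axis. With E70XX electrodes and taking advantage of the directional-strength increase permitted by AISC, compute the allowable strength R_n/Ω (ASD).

E70XX → F_EXX = 70 ksi.
t_e = 0.707 × 0.375 = 0.2651 in; A_we = 0.2651 × 12 = 3.181 in².
Directional factor: 1.0 + 0.5 sin^1.5(15°) = 1.066.
F_nw = 0.6 × 70 × 1.066 = 44.77 ksi.
R_n/Ω = (44.77 × 3.181) / 2.0 = 71.21 kip.

R_n/Ω ≈ 71.2 kip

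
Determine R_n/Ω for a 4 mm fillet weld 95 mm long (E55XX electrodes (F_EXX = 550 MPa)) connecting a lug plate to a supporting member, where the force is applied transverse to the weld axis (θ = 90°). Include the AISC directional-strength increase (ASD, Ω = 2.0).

t_e = 0.707 × 4 = 2.828 mm; A_we = 2.828 × 95 = 268.7 mm².
Directional factor: 1.0 + 0.5 sin^1.5(90°) = 1.5.
F_nw = 0.6 × 550 × 1.5 = 495 MPa.
R_n/Ω = (495 × 268.7) / 2.0 × 10⁻³ = 66.49 kN.

R_n/Ω ≈ 66.5 kN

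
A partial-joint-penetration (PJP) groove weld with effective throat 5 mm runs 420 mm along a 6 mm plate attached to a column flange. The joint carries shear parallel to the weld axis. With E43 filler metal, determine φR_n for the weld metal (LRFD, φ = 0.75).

E43XX → F_EXX = 430 MPa.
Effective throat (given) t_e = 5 mm.
A_we = 5 × 420 = 2100 mm².
F_nw = 0.6 F_EXX = 258 MPa.
φR_n = 0.75 × 258 × 2100 × 10⁻³ = 406.3 kN.

φR_n ≈ 406 kN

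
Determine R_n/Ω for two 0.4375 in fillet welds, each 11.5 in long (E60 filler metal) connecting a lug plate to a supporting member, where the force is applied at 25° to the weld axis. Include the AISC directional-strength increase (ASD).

E60XX → F_EXX = 60 ksi.
t_e = 0.707 × 0.4375 = 0.3093 in; A_we = 0.3093 × 23 = 7.114 in².
Directional factor: 1.0 + 0.5 sin^1.5(25°) = 1.137.
F_nw = 0.6 × 60 × 1.137 = 40.95 ksi.
R_n/Ω = (40.95 × 7.114) / 2.0 = 145.6 kip.

R_n/Ω ≈ 146 kip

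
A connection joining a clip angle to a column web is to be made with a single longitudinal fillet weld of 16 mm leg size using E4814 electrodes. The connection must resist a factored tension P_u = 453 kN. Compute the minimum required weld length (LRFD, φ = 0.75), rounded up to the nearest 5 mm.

L = 190 mm

E48XX → F_EXX = 480 MPa.
Throat t_e = 0.707 × 16 = 11.31 mm.
φr_n = 0.75 × 0.6 × 480 × 11.31 × 10⁻³ = 2.443 kN/mm.
L_req = P_u / φr_n = 453 / 2.443 = 185.4 mm total.
Round up → use L = 190 mm.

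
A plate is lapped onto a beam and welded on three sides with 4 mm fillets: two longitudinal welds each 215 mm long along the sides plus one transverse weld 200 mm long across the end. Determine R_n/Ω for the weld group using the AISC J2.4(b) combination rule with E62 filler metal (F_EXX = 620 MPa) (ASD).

t_e = 0.707 × 4 = 2.828 mm.
R_nwl = 0.6 × 620 × 2.828 × 430 × 10⁻³ = 452.4 kN (longitudinal, 2 welds).
R_nwt = 0.6 × 620 × 2.828 × 200 × 10⁻³ = 210.4 kN (transverse, base value).
(i) R_nwl + R_nwt = 662.8 kN; (ii) 0.85 R_nwl + 1.5 R_nwt = 700.1 kN.
R_n = max = 700.1 kN [governs: (ii)]; R_n/Ω = 350.1 kN.

R_n/Ω ≈ 350 kN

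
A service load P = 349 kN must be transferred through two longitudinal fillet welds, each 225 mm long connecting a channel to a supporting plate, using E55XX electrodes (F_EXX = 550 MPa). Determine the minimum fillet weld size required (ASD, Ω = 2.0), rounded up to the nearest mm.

Total weld length L = 450 mm.
Required throat t_e = P × Ω / (0.6 F_EXX × L) = 349 × 2.0 / (0.6 × 550 × 450 × 10⁻³) = 4.7 mm.
Required leg w = t_e / 0.707 = 6.648 mm → use 7 mm.

w = 7 mm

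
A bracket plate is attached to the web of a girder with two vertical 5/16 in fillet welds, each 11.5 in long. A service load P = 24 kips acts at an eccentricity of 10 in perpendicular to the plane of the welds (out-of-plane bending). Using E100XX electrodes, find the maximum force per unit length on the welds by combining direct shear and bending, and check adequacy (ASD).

f_max ≈ 5.54 kip/in; adequate

E100XX → F_EXX = 100 ksi.
L_w = 2 × 11.5 = 23 in; section modulus (unit throat) S = 2 × L²/6 = 44.08 in².
Direct shear f_v = P/L_w = 24/23 = 1.043 kip/in.
Moment M = P × e = 24 × 10 = 240 kip·in; bending f_b = M/S = 5.444 kip/in.
f_max = √(f_v² + f_b²) = √(1.043² + 5.444²) = 5.543 kip/in.
r_n/Ω = (1/2.0) × 0.6 × 100 × (0.707 × 0.3125) = 6.628 kip/in → adequate.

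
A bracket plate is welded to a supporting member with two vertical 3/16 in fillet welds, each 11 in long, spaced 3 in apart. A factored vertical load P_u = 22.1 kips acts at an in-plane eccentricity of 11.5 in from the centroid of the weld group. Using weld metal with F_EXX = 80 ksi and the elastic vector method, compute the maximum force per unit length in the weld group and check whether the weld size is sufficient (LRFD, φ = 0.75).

Total weld length L_w = 22 in. Treat welds as unit-width lines.
Polar moment about centroid: J = 2[d³/12 + d(b/2)²] = 2[11³/12 + 11×1.5²] = 271.3 in³.
Direct shear f_v = P/L_w = 22.1 / 22 = 1.005 kip/in (vertical).
Torsion M = P·e = 22.1 × 11.5 = 254.15 kip·in.
Critical point at (x, y) = (1.5, 5.5) from centroid. f_tx = M·y/J = 5.152 kip/in; f_ty = M·x/J = 1.405 kip/in.
Resultant f_max = √[f_tx² + (f_v + f_ty)²] = √[5.152² + (1.005 + 1.405)²] = 5.687 kip/in.
Capacity per unit length: φr_n = 0.75 × 0.6 × 80 × (0.707 × 0.1875) = 4.772 kip/in.
5.687 > 4.772 → NOT adequate.

f_max ≈ 5.69 kip/in; NOT adequate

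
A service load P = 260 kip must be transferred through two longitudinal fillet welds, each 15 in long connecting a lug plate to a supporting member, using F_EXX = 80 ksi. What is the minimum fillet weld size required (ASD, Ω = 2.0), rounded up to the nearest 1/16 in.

w = 9/16 in

Total weld length L = 30 in.
Required throat t_e = P × Ω / (0.6 F_EXX × L) = 260 × 2.0 / (0.6 × 80 × 30) = 0.3611 in.
Required leg w = t_e / 0.707 = 0.5108 in → use 9/16 in.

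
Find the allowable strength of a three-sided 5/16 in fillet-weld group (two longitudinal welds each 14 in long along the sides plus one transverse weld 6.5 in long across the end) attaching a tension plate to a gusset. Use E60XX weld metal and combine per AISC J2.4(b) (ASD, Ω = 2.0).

E60XX → F_EXX = 60 ksi.
t_e = 0.707 × 0.3125 = 0.2209 in.
R_nwl = 0.6 × 60 × 0.2209 × 28 = 222.7 kip (longitudinal, 2 welds).
R_nwt = 0.6 × 60 × 0.2209 × 6.5 = 51.7 kip (transverse, base value).
(i) R_nwl + R_nwt = 274.4 kip; (ii) 0.85 R_nwl + 1.5 R_nwt = 266.8 kip.
R_n = max = 274.4 kip [governs: (i)]; R_n/Ω = 137.2 kip.

R_n/Ω ≈ 137 kip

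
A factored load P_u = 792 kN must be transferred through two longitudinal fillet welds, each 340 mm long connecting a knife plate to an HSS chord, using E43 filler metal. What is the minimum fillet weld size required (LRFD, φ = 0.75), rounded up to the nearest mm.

w = 9 mm

E43XX → F_EXX = 430 MPa.
Total weld length L = 680 mm.
Required throat t_e = P_u / (φ × 0.6 F_EXX × L) = 792 / (0.75 × 0.6 × 430 × 680 × 10⁻³) = 6.019 mm.
Required leg w = t_e / 0.707 = 8.514 mm → use 9 mm.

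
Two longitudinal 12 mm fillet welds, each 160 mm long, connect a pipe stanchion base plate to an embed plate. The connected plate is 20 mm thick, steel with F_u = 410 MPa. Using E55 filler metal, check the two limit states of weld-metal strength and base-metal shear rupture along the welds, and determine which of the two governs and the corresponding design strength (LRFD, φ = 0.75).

φR_n ≈ 672 kN (weld metal governs)

E55XX → F_EXX = 550 MPa.
t_e = 0.707 × 12 = 8.484 mm; L = 320 mm.
Weld metal: φR_n = 0.75 × 0.6 × 550 × 8.484 × 320 × 10⁻³ = 671.9 kN.
Base metal (shear rupture): φR_n = 0.75 × 0.6 × 410 × 20 × 320 × 10⁻³ = 1181 kN.
Governing: weld metal.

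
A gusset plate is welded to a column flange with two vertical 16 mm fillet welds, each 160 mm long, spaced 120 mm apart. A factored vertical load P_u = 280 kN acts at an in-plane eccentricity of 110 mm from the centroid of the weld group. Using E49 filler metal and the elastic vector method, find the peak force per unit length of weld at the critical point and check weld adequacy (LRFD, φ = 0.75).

E49XX → F_EXX = 490 MPa.
Total weld length L_w = 320 mm. Treat welds as unit-width lines.
Polar moment about centroid: J = 2[d³/12 + d(b/2)²] = 2[160³/12 + 160×60²] = 1835000 mm³.
Direct shear f_v = P/L_w = 280×10³ / 320 = 875 N/mm (vertical).
Torsion M = P·e = 280×10³ × 110 = 30800000 N·mm.
Critical point at (x, y) = (60, 80) from centroid. f_tx = M·y/J = 1343 N/mm; f_ty = M·x/J = 1007 N/mm.
Resultant f_max = √[f_tx² + (f_v + f_ty)²] = √[1343² + (875 + 1007)²] = 2312 N/mm.
Capacity per unit length: φr_n = 0.75 × 0.6 × 490 × (0.707 × 16) = 2494 N/mm.
2312 ≤ 2494 → adequate.

f_max ≈ 2310 N/mm; adequate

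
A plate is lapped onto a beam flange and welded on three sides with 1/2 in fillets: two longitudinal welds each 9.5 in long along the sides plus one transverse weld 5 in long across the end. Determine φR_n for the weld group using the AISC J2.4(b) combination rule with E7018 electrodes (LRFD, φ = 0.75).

E70XX → F_EXX = 70 ksi.
t_e = 0.707 × 0.5 = 0.3535 in.
R_nwl = 0.6 × 70 × 0.3535 × 19 = 282.1 kip (longitudinal, 2 welds).
R_nwt = 0.6 × 70 × 0.3535 × 5 = 74.23 kip (transverse, base value).
(i) R_nwl + R_nwt = 356.3 kip; (ii) 0.85 R_nwl + 1.5 R_nwt = 351.1 kip.
R_n = max = 356.3 kip [governs: (i)]; φR_n = 267.2 kip.

φR_n ≈ 267 kip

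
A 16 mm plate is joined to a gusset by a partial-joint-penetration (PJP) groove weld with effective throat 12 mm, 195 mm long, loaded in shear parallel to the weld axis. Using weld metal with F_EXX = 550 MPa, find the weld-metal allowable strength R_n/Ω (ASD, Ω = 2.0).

R_n/Ω ≈ 386 kN

Effective throat (given) t_e = 12 mm.
A_we = 12 × 195 = 2340 mm².
F_nw = 0.6 F_EXX = 330 MPa.
R_n/Ω = (330 × 2340) / 2.0 × 10⁻³ = 386.1 kN.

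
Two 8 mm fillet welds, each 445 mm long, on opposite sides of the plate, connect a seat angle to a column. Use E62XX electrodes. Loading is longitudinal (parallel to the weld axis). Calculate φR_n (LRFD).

φR_n ≈ 1400 kN

E62XX → F_EXX = 620 MPa.
Effective throat t_e = 0.707 × 8 = 5.656 mm.
Total length L = 890 mm; A_we = 5.656 × 890 = 5034 mm².
F_nw = 0.6 F_EXX = 0.6 × 620 = 372 MPa.
φR_n = 0.75 × 372 × 5034 × 10⁻³ = 1404 kN.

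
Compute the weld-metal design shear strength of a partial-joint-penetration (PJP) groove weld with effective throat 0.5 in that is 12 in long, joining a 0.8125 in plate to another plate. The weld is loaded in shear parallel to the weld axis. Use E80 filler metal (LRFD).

φR_n ≈ 216 kips

E80XX → F_EXX = 80 ksi.
Effective throat (given) t_e = 0.5 in.
A_we = 0.5 × 12 = 6 in².
F_nw = 0.6 F_EXX = 48 ksi.
φR_n = 0.75 × 48 × 6 = 216 kips.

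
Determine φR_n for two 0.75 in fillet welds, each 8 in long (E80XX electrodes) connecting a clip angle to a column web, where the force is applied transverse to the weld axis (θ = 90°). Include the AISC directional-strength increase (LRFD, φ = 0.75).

φR_n ≈ 458 kip

E80XX → F_EXX = 80 ksi.
t_e = 0.707 × 0.75 = 0.5302 in; A_we = 0.5302 × 16 = 8.484 in².
Directional factor: 1.0 + 0.5 sin^1.5(90°) = 1.5.
F_nw = 0.6 × 80 × 1.5 = 72 ksi.
φR_n = 0.75 × 72 × 8.484 = 458.1 kip.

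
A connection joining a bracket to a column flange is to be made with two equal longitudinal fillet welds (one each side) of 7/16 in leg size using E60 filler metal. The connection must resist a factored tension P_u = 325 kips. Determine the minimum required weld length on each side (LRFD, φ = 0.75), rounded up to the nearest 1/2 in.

L = 19.5 in on each side

E60XX → F_EXX = 60 ksi.
Throat t_e = 0.707 × 0.4375 = 0.3093 in.
φr_n = 0.75 × 0.6 × 60 × 0.3093 = 8.351 kips/in.
L_req = P_u / φr_n = 325 / 8.351 = 38.92 in total.
Per side: 38.92 / 2 = 19.46 in.
Round up → use L = 19.5 in on each side.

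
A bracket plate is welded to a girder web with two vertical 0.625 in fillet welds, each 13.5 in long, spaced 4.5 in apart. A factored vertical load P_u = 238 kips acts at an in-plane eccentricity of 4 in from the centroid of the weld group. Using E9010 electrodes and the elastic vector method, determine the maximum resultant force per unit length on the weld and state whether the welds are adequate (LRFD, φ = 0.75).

f_max ≈ 17.3 kip/in; adequate

E90XX → F_EXX = 90 ksi.
Total weld length L_w = 27 in. Treat welds as unit-width lines.
Polar moment about centroid: J = 2[d³/12 + d(b/2)²] = 2[13.5³/12 + 13.5×2.25²] = 546.8 in³.
Direct shear f_v = P/L_w = 238 / 27 = 8.815 kip/in (vertical).
Torsion M = P·e = 238 × 4 = 952 kip·in.
Critical point at (x, y) = (2.25, 6.75) from centroid. f_tx = M·y/J = 11.75 kip/in; f_ty = M·x/J = 3.918 kip/in.
Resultant f_max = √[f_tx² + (f_v + f_ty)²] = √[11.75² + (8.815 + 3.918)²] = 17.33 kip/in.
Capacity per unit length: φr_n = 0.75 × 0.6 × 90 × (0.707 × 0.625) = 17.9 kip/in.
17.33 ≤ 17.9 → adequate.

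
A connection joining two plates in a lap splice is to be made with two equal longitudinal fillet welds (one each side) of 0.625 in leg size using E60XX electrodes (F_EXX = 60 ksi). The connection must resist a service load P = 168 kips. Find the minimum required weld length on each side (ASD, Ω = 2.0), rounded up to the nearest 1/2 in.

L = 11 in on each side

Throat t_e = 0.707 × 0.625 = 0.4419 in.
r_n/Ω = (0.6 × 60 × 0.4419) / 2.0 = 7.954 kip/in.
L_req = P / (r_n/Ω) = 168 / 7.954 = 21.12 in total.
Per side: 21.12 / 2 = 10.56 in.
Round up → use L = 11 in on each side.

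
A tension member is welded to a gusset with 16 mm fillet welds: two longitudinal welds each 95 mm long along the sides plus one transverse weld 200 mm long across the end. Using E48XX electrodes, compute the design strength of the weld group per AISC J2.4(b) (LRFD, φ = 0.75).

φR_n ≈ 1130 kN

E48XX → F_EXX = 480 MPa.
t_e = 0.707 × 16 = 11.31 mm.
R_nwl = 0.6 × 480 × 11.31 × 190 × 10⁻³ = 619 kN (longitudinal, 2 welds).
R_nwt = 0.6 × 480 × 11.31 × 200 × 10⁻³ = 651.6 kN (transverse, base value).
(i) R_nwl + R_nwt = 1271 kN; (ii) 0.85 R_nwl + 1.5 R_nwt = 1504 kN.
R_n = max = 1504 kN [governs: (ii)]; φR_n = 1128 kN.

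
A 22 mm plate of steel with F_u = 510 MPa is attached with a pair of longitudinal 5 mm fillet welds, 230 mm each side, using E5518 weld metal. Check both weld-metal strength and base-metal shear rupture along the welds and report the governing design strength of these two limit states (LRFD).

φR_n ≈ 402 kN (weld metal governs)

E55XX → F_EXX = 550 MPa.
t_e = 0.707 × 5 = 3.535 mm; L = 460 mm.
Weld metal: φR_n = 0.75 × 0.6 × 550 × 3.535 × 460 × 10⁻³ = 402.5 kN.
Base metal (shear rupture): φR_n = 0.75 × 0.6 × 510 × 22 × 460 × 10⁻³ = 2323 kN.
Governing: weld metal.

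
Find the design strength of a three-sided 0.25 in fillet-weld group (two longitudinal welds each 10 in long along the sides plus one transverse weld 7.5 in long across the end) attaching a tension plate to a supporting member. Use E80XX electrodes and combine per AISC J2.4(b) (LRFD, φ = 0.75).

E80XX → F_EXX = 80 ksi.
t_e = 0.707 × 0.25 = 0.1767 in.
R_nwl = 0.6 × 80 × 0.1767 × 20 = 169.7 kip (longitudinal, 2 welds).
R_nwt = 0.6 × 80 × 0.1767 × 7.5 = 63.63 kip (transverse, base value).
(i) R_nwl + R_nwt = 233.3 kip; (ii) 0.85 R_nwl + 1.5 R_nwt = 239.7 kip.
R_n = max = 239.7 kip [governs: (ii)]; φR_n = 179.8 kip.

φR_n ≈ 180 kip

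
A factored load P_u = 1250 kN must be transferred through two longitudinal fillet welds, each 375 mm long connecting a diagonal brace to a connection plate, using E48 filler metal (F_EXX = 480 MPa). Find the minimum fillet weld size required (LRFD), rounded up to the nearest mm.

w = 11 mm

Total weld length L = 750 mm.
Required throat t_e = P_u / (φ × 0.6 F_EXX × L) = 1250 / (0.75 × 0.6 × 480 × 750 × 10⁻³) = 7.716 mm.
Required leg w = t_e / 0.707 = 10.91 mm → use 11 mm.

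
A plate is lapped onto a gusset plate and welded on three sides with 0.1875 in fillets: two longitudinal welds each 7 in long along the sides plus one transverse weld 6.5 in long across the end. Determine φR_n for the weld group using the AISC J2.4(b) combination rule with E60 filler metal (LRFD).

φR_n ≈ 77.5 kips

E60XX → F_EXX = 60 ksi.
t_e = 0.707 × 0.1875 = 0.1326 in.
R_nwl = 0.6 × 60 × 0.1326 × 14 = 66.81 kips (longitudinal, 2 welds).
R_nwt = 0.6 × 60 × 0.1326 × 6.5 = 31.02 kips (transverse, base value).
(i) R_nwl + R_nwt = 97.83 kips; (ii) 0.85 R_nwl + 1.5 R_nwt = 103.3 kips.
R_n = max = 103.3 kips [governs: (ii)]; φR_n = 77.49 kips.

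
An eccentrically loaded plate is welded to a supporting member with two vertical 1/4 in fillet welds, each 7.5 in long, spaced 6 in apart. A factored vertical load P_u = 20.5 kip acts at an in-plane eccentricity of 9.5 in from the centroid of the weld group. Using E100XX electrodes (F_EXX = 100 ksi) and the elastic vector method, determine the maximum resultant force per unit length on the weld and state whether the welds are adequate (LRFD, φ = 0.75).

f_max ≈ 5.51 kip/in; adequate

Total weld length L_w = 15 in. Treat welds as unit-width lines.
Polar moment about centroid: J = 2[d³/12 + d(b/2)²] = 2[7.5³/12 + 7.5×3²] = 205.3 in³.
Direct shear f_v = P/L_w = 20.5 / 15 = 1.367 kip/in (vertical).
Torsion M = P·e = 20.5 × 9.5 = 194.75 kip·in.
Critical point at (x, y) = (3, 3.75) from centroid. f_tx = M·y/J = 3.557 kip/in; f_ty = M·x/J = 2.846 kip/in.
Resultant f_max = √[f_tx² + (f_v + f_ty)²] = √[3.557² + (1.367 + 2.846)²] = 5.513 kip/in.
Capacity per unit length: φr_n = 0.75 × 0.6 × 100 × (0.707 × 0.25) = 7.954 kip/in.
5.513 ≤ 7.954 → adequate.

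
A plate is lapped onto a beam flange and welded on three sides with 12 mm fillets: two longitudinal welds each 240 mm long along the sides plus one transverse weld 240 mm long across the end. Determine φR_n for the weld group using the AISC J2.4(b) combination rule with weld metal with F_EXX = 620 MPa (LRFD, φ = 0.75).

t_e = 0.707 × 12 = 8.484 mm.
R_nwl = 0.6 × 620 × 8.484 × 480 × 10⁻³ = 1515 kN (longitudinal, 2 welds).
R_nwt = 0.6 × 620 × 8.484 × 240 × 10⁻³ = 757.5 kN (transverse, base value).
(i) R_nwl + R_nwt = 2272 kN; (ii) 0.85 R_nwl + 1.5 R_nwt = 2424 kN.
R_n = max = 2424 kN [governs: (ii)]; φR_n = 1818 kN.

φR_n ≈ 1820 kN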